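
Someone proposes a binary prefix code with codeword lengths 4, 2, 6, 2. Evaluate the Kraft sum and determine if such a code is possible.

With common denominator 2^6 = 64: Σ 2^(−ℓᵢ) = 4/64 + 16/64 + 1/64 + 16/64 = 37/64 = 0.578125.
Kraft's inequality requires Σ ≤ 1; here Σ = 0.578125 ≤ 1, so such a prefix code exists.

0.578125; yes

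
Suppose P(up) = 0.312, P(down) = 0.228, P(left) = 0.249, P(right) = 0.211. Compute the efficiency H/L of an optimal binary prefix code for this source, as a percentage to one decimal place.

Entropy H = −Σ p log₂ p ≈ 1.9836 bits.
Huffman merges: 211/1000+57/250→439/1000; 249/1000+39/125→561/1000; 439/1000+561/1000→1. L = 2 ≈ 2.0000.
Efficiency = H/L = 1.9836/2.0000 = 99.2%.

99.2%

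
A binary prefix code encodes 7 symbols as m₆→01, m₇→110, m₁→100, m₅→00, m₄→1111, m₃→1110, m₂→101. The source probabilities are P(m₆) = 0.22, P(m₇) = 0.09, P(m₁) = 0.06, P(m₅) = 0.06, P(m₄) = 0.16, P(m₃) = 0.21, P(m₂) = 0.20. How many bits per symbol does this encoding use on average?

L̄ = Σ pᵢ·ℓᵢ = 0.22·2 + 0.09·3 + 0.06·3 + 0.06·2 + 0.16·4 + 0.21·4 + 0.20·3 = 3.09 bits/symbol.

3.09 bits/symbol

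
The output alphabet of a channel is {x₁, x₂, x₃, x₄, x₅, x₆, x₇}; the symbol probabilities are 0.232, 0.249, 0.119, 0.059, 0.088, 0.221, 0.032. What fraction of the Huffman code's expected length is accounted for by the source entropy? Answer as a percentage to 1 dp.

Entropy H = −Σ p log₂ p ≈ 2.5436 bits.
Huffman merges: 4/125+59/1000→91/1000; 11/125+91/1000→179/1000; 119/1000+179/1000→149/500; 221/1000+29/125→453/1000; 249/1000+149/500→547/1000; 453/1000+547/1000→1. L = 321/125 ≈ 2.5680.
Efficiency = H/L = 2.5436/2.5680 = 99.0%.

99.0%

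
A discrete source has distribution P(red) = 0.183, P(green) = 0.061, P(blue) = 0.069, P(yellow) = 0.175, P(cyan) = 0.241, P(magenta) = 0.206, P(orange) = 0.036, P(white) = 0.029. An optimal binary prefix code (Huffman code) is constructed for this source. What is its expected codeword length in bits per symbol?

2.744 bits/symbol

Repeatedly combine the two least-probable nodes; the expected code length is the sum of the merged weights.
merge 29/1000 + 9/250 → 13/200
merge 61/1000 + 13/200 → 63/500
merge 69/1000 + 63/500 → 39/200
merge 7/40 + 183/1000 → 179/500
merge 39/200 + 103/500 → 401/1000
merge 241/1000 + 179/500 → 599/1000
merge 401/1000 + 599/1000 → 1
L = 13/200 + 63/500 + 39/200 + 179/500 + 401/1000 + 599/1000 + 1 = 343/125 = 2.744 bits/symbol.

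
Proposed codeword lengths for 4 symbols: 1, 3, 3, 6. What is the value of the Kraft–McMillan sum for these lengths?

0.765625

With common denominator 2^6 = 64: Σ 2^(−ℓᵢ) = 32/64 + 8/64 + 8/64 + 1/64 = 49/64 = 0.765625.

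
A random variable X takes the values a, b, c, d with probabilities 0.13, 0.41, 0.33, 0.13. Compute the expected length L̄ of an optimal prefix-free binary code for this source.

Repeatedly combine the two least-probable nodes; the expected code length is the sum of the merged weights.
merge 13/100 + 13/100 → 13/50
merge 13/50 + 33/100 → 59/100
merge 41/100 + 59/100 → 1
L = 13/50 + 59/100 + 1 = 37/20 = 1.85 bits/symbol.

1.85 bits/symbol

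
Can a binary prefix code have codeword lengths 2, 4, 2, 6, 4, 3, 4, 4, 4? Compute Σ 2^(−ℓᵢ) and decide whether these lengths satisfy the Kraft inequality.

0.953125; yes

With common denominator 2^6 = 64: Σ 2^(−ℓᵢ) = 16/64 + 4/64 + 16/64 + 1/64 + 4/64 + 8/64 + 4/64 + 4/64 + 4/64 = 61/64 = 0.953125.
Kraft's inequality requires Σ ≤ 1; here Σ = 0.953125 ≤ 1, so such a prefix code exists.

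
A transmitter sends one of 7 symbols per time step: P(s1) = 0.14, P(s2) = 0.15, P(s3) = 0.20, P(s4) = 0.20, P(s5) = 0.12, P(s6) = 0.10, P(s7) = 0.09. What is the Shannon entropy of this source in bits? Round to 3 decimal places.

H = −Σ pᵢ log₂ pᵢ.
−0.14·log₂(0.14) = 0.3971
−0.15·log₂(0.15) = 0.4105
−0.20·log₂(0.20) = 0.4644
−0.20·log₂(0.20) = 0.4644
−0.12·log₂(0.12) = 0.3671
−0.10·log₂(0.10) = 0.3322
−0.09·log₂(0.09) = 0.3127
Sum ≈ 2.7483 → 2.748 bits.

2.748 bits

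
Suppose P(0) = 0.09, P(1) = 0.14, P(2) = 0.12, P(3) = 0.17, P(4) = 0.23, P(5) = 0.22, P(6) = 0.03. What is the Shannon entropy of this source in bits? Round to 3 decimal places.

H = −Σ pᵢ log₂ pᵢ.
−0.09·log₂(0.09) = 0.3127
−0.14·log₂(0.14) = 0.3971
−0.12·log₂(0.12) = 0.3671
−0.17·log₂(0.17) = 0.4346
−0.23·log₂(0.23) = 0.4877
−0.22·log₂(0.22) = 0.4806
−0.03·log₂(0.03) = 0.1518
Sum ≈ 2.6314 → 2.631 bits.

2.631 bits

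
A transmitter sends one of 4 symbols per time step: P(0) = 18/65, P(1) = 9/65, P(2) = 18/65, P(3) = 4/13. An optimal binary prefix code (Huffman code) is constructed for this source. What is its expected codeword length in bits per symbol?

2 bits/symbol

Repeatedly combine the two least-probable nodes; the expected code length is the sum of the merged weights.
merge 9/65 + 18/65 → 27/65
merge 18/65 + 4/13 → 38/65
merge 27/65 + 38/65 → 1
L = 27/65 + 38/65 + 1 = 2 bits/symbol.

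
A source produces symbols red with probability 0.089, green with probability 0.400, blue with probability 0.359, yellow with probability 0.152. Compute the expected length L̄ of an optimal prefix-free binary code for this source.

Repeatedly combine the two least-probable nodes; the expected code length is the sum of the merged weights.
merge 89/1000 + 19/125 → 241/1000
merge 241/1000 + 359/1000 → 3/5
merge 2/5 + 3/5 → 1
L = 241/1000 + 3/5 + 1 = 1841/1000 = 1.841 bits/symbol.

1.841 bits/symbol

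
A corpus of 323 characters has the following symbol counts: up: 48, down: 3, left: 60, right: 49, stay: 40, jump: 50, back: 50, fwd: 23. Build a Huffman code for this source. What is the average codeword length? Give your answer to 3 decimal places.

Probabilities are the counts divided by 323.
Repeatedly combine the two least-probable nodes; the expected code length is the sum of the merged weights.
merge 3/323 + 23/323 → 26/323
merge 26/323 + 40/323 → 66/323
merge 48/323 + 49/323 → 97/323
merge 50/323 + 50/323 → 100/323
merge 60/323 + 66/323 → 126/323
merge 97/323 + 100/323 → 197/323
merge 126/323 + 197/323 → 1
L = 26/323 + 66/323 + 97/323 + 100/323 + 126/323 + 197/323 + 1 = 55/19 ≈ 2.895 bits/symbol.

2.895 bits/symbol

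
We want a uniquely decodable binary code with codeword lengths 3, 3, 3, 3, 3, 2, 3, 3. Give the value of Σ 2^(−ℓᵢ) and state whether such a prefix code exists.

With common denominator 2^3 = 8: Σ 2^(−ℓᵢ) = 1/8 + 1/8 + 1/8 + 1/8 + 1/8 + 2/8 + 1/8 + 1/8 = 9/8 = 1.125.
Kraft's inequality requires Σ ≤ 1; here Σ = 1.125 > 1, so no such prefix code exists.

1.125; no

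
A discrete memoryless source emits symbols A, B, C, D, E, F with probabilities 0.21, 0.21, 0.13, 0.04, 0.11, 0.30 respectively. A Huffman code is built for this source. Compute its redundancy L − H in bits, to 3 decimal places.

Entropy H = −Σ p log₂ p ≈ 2.3854 bits.
Huffman merges: 1/25+11/100→3/20; 13/100+3/20→7/25; 21/100+21/100→21/50; 7/25+3/10→29/50; 21/50+29/50→1. L = 243/100 ≈ 2.4300.
L − H = 2.4300 − 2.3854 = 0.045 bits.

0.045 bits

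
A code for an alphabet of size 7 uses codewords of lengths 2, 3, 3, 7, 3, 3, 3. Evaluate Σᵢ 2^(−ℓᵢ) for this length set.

0.8828125

With common denominator 2^7 = 128: Σ 2^(−ℓᵢ) = 32/128 + 16/128 + 16/128 + 1/128 + 16/128 + 16/128 + 16/128 = 113/128 = 0.8828125.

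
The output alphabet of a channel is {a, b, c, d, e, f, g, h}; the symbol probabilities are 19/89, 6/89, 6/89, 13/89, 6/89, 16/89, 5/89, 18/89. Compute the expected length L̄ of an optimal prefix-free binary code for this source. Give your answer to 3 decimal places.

2.843 bits/symbol

Repeatedly combine the two least-probable nodes; the expected code length is the sum of the merged weights.
merge 5/89 + 6/89 → 11/89
merge 6/89 + 6/89 → 12/89
merge 11/89 + 12/89 → 23/89
merge 13/89 + 16/89 → 29/89
merge 18/89 + 19/89 → 37/89
merge 23/89 + 29/89 → 52/89
merge 37/89 + 52/89 → 1
L = 11/89 + 12/89 + 23/89 + 29/89 + 37/89 + 52/89 + 1 = 253/89 ≈ 2.843 bits/symbol.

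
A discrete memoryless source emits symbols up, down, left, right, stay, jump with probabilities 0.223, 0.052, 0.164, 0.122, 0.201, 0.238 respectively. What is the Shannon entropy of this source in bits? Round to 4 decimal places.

H = −Σ pᵢ log₂ pᵢ.
−0.223·log₂(0.223) = 0.4828
−0.052·log₂(0.052) = 0.2218
−0.164·log₂(0.164) = 0.4278
−0.122·log₂(0.122) = 0.3703
−0.201·log₂(0.201) = 0.4653
−0.238·log₂(0.238) = 0.4929
Sum ≈ 2.4607 → 2.4607 bits.

2.4607 bits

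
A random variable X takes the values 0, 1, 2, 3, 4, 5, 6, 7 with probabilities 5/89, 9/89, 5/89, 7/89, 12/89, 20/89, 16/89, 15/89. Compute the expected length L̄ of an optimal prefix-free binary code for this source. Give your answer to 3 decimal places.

Repeatedly combine the two least-probable nodes; the expected code length is the sum of the merged weights.
merge 5/89 + 5/89 → 10/89
merge 7/89 + 9/89 → 16/89
merge 10/89 + 12/89 → 22/89
merge 15/89 + 16/89 → 31/89
merge 16/89 + 20/89 → 36/89
merge 22/89 + 31/89 → 53/89
merge 36/89 + 53/89 → 1
L = 10/89 + 16/89 + 22/89 + 31/89 + 36/89 + 53/89 + 1 = 257/89 ≈ 2.888 bits/symbol.

2.888 bits/symbol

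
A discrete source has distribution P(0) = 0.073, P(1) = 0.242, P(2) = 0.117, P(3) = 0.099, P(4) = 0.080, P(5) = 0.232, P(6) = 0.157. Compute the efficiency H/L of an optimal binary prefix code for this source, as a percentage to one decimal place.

99.4%

Entropy H = −Σ p log₂ p ≈ 2.6634 bits.
Huffman merges: 73/1000+2/25→153/1000; 99/1000+117/1000→27/125; 153/1000+157/1000→31/100; 27/125+29/125→56/125; 121/500+31/100→69/125; 56/125+69/125→1. L = 2679/1000 ≈ 2.6790.
Efficiency = H/L = 2.6634/2.6790 = 99.4%.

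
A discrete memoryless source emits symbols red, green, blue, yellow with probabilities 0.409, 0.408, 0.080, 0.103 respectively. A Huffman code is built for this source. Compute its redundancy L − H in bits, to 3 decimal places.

Entropy H = −Σ p log₂ p ≈ 1.6845 bits.
Huffman merges: 2/25+103/1000→183/1000; 183/1000+51/125→591/1000; 409/1000+591/1000→1. L = 887/500 ≈ 1.7740.
L − H = 1.7740 − 1.6845 = 0.089 bits.

0.089 bits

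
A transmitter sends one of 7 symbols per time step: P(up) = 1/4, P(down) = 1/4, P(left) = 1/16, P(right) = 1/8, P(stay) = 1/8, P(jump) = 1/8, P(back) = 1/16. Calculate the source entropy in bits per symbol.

Each probability is a power of 1/2, so log₂(1/p) is an integer.
H = Σ p·log₂(1/p) = 1/4·2 + 1/4·2 + 1/16·4 + 1/8·3 + 1/8·3 + 1/8·3 + 1/16·4 = 2.625 bits.

2.625 bits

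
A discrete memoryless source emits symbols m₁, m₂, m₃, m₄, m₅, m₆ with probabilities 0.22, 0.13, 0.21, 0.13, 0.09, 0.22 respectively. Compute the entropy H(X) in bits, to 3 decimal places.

H = −Σ pᵢ log₂ pᵢ.
−0.22·log₂(0.22) = 0.4806
−0.13·log₂(0.13) = 0.3826
−0.21·log₂(0.21) = 0.4728
−0.13·log₂(0.13) = 0.3826
−0.09·log₂(0.09) = 0.3127
−0.22·log₂(0.22) = 0.4806
Sum ≈ 2.5119 → 2.512 bits.

2.512 bits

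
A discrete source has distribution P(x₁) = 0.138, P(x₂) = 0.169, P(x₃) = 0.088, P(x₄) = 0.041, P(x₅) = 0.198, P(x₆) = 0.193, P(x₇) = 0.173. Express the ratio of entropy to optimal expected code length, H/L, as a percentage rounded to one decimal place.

98.0%

Entropy H = −Σ p log₂ p ≈ 2.6838 bits.
Huffman merges: 41/1000+11/125→129/1000; 129/1000+69/500→267/1000; 169/1000+173/1000→171/500; 193/1000+99/500→391/1000; 267/1000+171/500→609/1000; 391/1000+609/1000→1. L = 1369/500 ≈ 2.7380.
Efficiency = H/L = 2.6838/2.7380 = 98.0%.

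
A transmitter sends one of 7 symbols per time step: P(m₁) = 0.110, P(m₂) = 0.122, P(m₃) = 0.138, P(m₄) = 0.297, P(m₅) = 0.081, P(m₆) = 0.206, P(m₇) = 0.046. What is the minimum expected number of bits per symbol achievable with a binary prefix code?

Repeatedly combine the two least-probable nodes; the expected code length is the sum of the merged weights.
merge 23/500 + 81/1000 → 127/1000
merge 11/100 + 61/500 → 29/125
merge 127/1000 + 69/500 → 53/200
merge 103/500 + 29/125 → 219/500
merge 53/200 + 297/1000 → 281/500
merge 219/500 + 281/500 → 1
L = 127/1000 + 29/125 + 53/200 + 219/500 + 281/500 + 1 = 328/125 = 2.624 bits/symbol.

2.624 bits/symbol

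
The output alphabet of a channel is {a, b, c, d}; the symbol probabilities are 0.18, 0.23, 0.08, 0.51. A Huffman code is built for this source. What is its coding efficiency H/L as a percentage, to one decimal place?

Entropy H = −Σ p log₂ p ≈ 1.7199 bits.
Huffman merges: 2/25+9/50→13/50; 23/100+13/50→49/100; 49/100+51/100→1. L = 7/4 ≈ 1.7500.
Efficiency = H/L = 1.7199/1.7500 = 98.3%.

98.3%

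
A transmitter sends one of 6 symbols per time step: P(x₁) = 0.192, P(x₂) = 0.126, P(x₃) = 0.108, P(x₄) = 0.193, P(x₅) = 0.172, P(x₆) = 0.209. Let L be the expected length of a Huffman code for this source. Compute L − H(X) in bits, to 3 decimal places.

0.051 bits

Entropy H = −Σ p log₂ p ≈ 2.5473 bits.
Huffman merges: 27/250+63/500→117/500; 43/250+24/125→91/250; 193/1000+209/1000→201/500; 117/500+91/250→299/500; 201/500+299/500→1. L = 1299/500 ≈ 2.5980.
L − H = 2.5980 − 2.5473 = 0.051 bits.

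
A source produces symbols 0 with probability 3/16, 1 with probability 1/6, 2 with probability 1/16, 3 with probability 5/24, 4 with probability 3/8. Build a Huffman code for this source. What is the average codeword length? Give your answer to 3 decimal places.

Repeatedly combine the two least-probable nodes; the expected code length is the sum of the merged weights.
merge 1/16 + 1/6 → 11/48
merge 3/16 + 5/24 → 19/48
merge 11/48 + 3/8 → 29/48
merge 19/48 + 29/48 → 1
L = 11/48 + 19/48 + 29/48 + 1 = 107/48 ≈ 2.229 bits/symbol.

2.229 bits/symbol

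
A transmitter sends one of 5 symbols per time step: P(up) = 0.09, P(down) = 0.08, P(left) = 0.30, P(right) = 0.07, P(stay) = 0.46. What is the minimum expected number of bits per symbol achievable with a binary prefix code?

Repeatedly combine the two least-probable nodes; the expected code length is the sum of the merged weights.
merge 7/100 + 2/25 → 3/20
merge 9/100 + 3/20 → 6/25
merge 6/25 + 3/10 → 27/50
merge 23/50 + 27/50 → 1
L = 3/20 + 6/25 + 27/50 + 1 = 193/100 = 1.93 bits/symbol.

1.93 bits/symbol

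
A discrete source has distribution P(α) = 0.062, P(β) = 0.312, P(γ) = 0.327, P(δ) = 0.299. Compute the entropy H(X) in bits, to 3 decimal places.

1.821 bits

H = −Σ pᵢ log₂ pᵢ.
−0.062·log₂(0.062) = 0.2487
−0.312·log₂(0.312) = 0.5243
−0.327·log₂(0.327) = 0.5273
−0.299·log₂(0.299) = 0.5208
Sum ≈ 1.8211 → 1.821 bits.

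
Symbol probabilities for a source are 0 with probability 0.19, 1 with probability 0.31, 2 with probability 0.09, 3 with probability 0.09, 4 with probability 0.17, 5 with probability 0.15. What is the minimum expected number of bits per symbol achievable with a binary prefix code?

2.5 bits/symbol

Repeatedly combine the two least-probable nodes; the expected code length is the sum of the merged weights.
merge 9/100 + 9/100 → 9/50
merge 3/20 + 17/100 → 8/25
merge 9/50 + 19/100 → 37/100
merge 31/100 + 8/25 → 63/100
merge 37/100 + 63/100 → 1
L = 9/50 + 8/25 + 37/100 + 63/100 + 1 = 5/2 = 2.5 bits/symbol.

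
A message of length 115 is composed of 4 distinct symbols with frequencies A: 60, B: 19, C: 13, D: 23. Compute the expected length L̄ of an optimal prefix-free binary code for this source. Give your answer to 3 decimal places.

1.757 bits/symbol

Probabilities are the counts divided by 115.
Repeatedly combine the two least-probable nodes; the expected code length is the sum of the merged weights.
merge 13/115 + 19/115 → 32/115
merge 1/5 + 32/115 → 11/23
merge 11/23 + 12/23 → 1
L = 32/115 + 11/23 + 1 = 202/115 ≈ 1.757 bits/symbol.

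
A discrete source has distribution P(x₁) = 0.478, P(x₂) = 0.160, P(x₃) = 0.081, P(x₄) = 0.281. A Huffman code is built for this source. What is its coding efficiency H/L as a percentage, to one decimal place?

Entropy H = −Σ p log₂ p ≈ 1.7404 bits.
Huffman merges: 81/1000+4/25→241/1000; 241/1000+281/1000→261/500; 239/500+261/500→1. L = 1763/1000 ≈ 1.7630.
Efficiency = H/L = 1.7404/1.7630 = 98.7%.

98.7%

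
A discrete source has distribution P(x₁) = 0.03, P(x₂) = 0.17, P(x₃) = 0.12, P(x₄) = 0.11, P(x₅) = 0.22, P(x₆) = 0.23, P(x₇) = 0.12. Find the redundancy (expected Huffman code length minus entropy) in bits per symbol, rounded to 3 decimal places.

0.051 bits

Entropy H = −Σ p log₂ p ≈ 2.6390 bits.
Huffman merges: 3/100+11/100→7/50; 3/25+3/25→6/25; 7/50+17/100→31/100; 11/50+23/100→9/20; 6/25+31/100→11/20; 9/20+11/20→1. L = 269/100 ≈ 2.6900.
L − H = 2.6900 − 2.6390 = 0.051 bits.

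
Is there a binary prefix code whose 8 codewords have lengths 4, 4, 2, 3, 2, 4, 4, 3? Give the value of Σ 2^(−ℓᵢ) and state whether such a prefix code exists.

1; yes

With common denominator 2^4 = 16: Σ 2^(−ℓᵢ) = 1/16 + 1/16 + 4/16 + 2/16 + 4/16 + 1/16 + 1/16 + 2/16 = 16/16 = 1.
Kraft's inequality requires Σ ≤ 1; here Σ = 1 ≤ 1, so such a prefix code exists.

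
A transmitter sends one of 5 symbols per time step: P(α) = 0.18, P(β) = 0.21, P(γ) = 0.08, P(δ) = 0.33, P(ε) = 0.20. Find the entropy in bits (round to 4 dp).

H = −Σ pᵢ log₂ pᵢ.
−0.18·log₂(0.18) = 0.4453
−0.21·log₂(0.21) = 0.4728
−0.08·log₂(0.08) = 0.2915
−0.33·log₂(0.33) = 0.5278
−0.20·log₂(0.20) = 0.4644
Sum ≈ 2.2018 → 2.2018 bits.

2.2018 bits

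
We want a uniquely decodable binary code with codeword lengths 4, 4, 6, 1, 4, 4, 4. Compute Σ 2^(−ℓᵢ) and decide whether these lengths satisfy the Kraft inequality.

With common denominator 2^6 = 64: Σ 2^(−ℓᵢ) = 4/64 + 4/64 + 1/64 + 32/64 + 4/64 + 4/64 + 4/64 = 53/64 = 0.828125.
Kraft's inequality requires Σ ≤ 1; here Σ = 0.828125 ≤ 1, so such a prefix code exists.

0.828125; yes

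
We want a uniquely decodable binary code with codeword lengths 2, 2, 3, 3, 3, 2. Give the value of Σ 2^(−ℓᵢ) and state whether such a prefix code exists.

1.125; no

With common denominator 2^3 = 8: Σ 2^(−ℓᵢ) = 2/8 + 2/8 + 1/8 + 1/8 + 1/8 + 2/8 = 9/8 = 1.125.
Kraft's inequality requires Σ ≤ 1; here Σ = 1.125 > 1, so no such prefix code exists.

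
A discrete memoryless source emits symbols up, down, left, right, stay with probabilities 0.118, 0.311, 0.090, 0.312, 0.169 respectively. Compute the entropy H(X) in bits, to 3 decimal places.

H = −Σ pᵢ log₂ pᵢ.
−0.118·log₂(0.118) = 0.3638
−0.311·log₂(0.311) = 0.5240
−0.090·log₂(0.090) = 0.3127
−0.312·log₂(0.312) = 0.5243
−0.169·log₂(0.169) = 0.4335
Sum ≈ 2.1583 → 2.158 bits.

2.158 bits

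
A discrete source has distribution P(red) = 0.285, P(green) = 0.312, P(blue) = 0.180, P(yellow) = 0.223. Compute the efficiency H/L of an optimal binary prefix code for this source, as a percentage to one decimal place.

Entropy H = −Σ p log₂ p ≈ 1.9685 bits.
Huffman merges: 9/50+223/1000→403/1000; 57/200+39/125→597/1000; 403/1000+597/1000→1. L = 2 ≈ 2.0000.
Efficiency = H/L = 1.9685/2.0000 = 98.4%.

98.4%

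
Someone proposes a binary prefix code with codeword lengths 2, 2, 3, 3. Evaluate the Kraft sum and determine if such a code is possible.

With common denominator 2^3 = 8: Σ 2^(−ℓᵢ) = 2/8 + 2/8 + 1/8 + 1/8 = 6/8 = 0.75.
Kraft's inequality requires Σ ≤ 1; here Σ = 0.75 ≤ 1, so such a prefix code exists.

0.75; yes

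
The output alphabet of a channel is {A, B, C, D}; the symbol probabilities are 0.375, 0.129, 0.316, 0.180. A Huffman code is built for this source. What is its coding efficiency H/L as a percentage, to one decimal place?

Entropy H = −Σ p log₂ p ≈ 1.8823 bits.
Huffman merges: 129/1000+9/50→309/1000; 309/1000+79/250→5/8; 3/8+5/8→1. L = 967/500 ≈ 1.9340.
Efficiency = H/L = 1.8823/1.9340 = 97.3%.

97.3%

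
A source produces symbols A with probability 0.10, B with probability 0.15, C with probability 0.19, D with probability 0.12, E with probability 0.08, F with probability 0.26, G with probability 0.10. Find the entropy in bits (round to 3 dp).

H = −Σ pᵢ log₂ pᵢ.
−0.10·log₂(0.10) = 0.3322
−0.15·log₂(0.15) = 0.4105
−0.19·log₂(0.19) = 0.4552
−0.12·log₂(0.12) = 0.3671
−0.08·log₂(0.08) = 0.2915
−0.26·log₂(0.26) = 0.5053
−0.10·log₂(0.10) = 0.3322
Sum ≈ 2.6940 → 2.694 bits.

2.694 bits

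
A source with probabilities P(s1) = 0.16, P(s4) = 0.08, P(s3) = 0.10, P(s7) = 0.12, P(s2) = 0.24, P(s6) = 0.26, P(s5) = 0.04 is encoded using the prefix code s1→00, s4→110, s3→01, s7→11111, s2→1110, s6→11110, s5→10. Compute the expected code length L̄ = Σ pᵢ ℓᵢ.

3.7 bits/symbol

L̄ = Σ pᵢ·ℓᵢ = 0.16·2 + 0.08·3 + 0.10·2 + 0.12·5 + 0.24·4 + 0.26·5 + 0.04·2 = 3.7 bits/symbol.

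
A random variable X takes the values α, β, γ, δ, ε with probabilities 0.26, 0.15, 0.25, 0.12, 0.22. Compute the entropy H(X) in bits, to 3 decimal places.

H = −Σ pᵢ log₂ pᵢ.
−0.26·log₂(0.26) = 0.5053
−0.15·log₂(0.15) = 0.4105
−0.25·log₂(0.25) = 0.5000
−0.12·log₂(0.12) = 0.3671
−0.22·log₂(0.22) = 0.4806
Sum ≈ 2.2635 → 2.263 bits.

2.263 bits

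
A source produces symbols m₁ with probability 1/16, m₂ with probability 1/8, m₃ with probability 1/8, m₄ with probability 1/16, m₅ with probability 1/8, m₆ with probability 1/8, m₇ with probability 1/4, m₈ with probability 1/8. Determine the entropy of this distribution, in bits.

2.875 bits

Each probability is a power of 1/2, so log₂(1/p) is an integer.
H = Σ p·log₂(1/p) = 1/16·4 + 1/8·3 + 1/8·3 + 1/16·4 + 1/8·3 + 1/8·3 + 1/4·2 + 1/8·3 = 2.875 bits.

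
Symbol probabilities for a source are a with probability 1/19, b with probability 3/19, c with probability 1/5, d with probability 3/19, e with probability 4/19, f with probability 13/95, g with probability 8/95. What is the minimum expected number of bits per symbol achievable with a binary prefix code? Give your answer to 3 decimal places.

Repeatedly combine the two least-probable nodes; the expected code length is the sum of the merged weights.
merge 1/19 + 8/95 → 13/95
merge 13/95 + 13/95 → 26/95
merge 3/19 + 3/19 → 6/19
merge 1/5 + 4/19 → 39/95
merge 26/95 + 6/19 → 56/95
merge 39/95 + 56/95 → 1
L = 13/95 + 26/95 + 6/19 + 39/95 + 56/95 + 1 = 259/95 ≈ 2.726 bits/symbol.

2.726 bits/symbol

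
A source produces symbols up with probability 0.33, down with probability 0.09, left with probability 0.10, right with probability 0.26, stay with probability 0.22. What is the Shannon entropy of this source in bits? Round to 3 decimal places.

2.159 bits

H = −Σ pᵢ log₂ pᵢ.
−0.33·log₂(0.33) = 0.5278
−0.09·log₂(0.09) = 0.3127
−0.10·log₂(0.10) = 0.3322
−0.26·log₂(0.26) = 0.5053
−0.22·log₂(0.22) = 0.4806
Sum ≈ 2.1585 → 2.159 bits.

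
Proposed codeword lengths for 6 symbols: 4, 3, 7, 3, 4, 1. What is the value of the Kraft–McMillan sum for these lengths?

With common denominator 2^7 = 128: Σ 2^(−ℓᵢ) = 8/128 + 16/128 + 1/128 + 16/128 + 8/128 + 64/128 = 113/128 = 0.8828125.

0.8828125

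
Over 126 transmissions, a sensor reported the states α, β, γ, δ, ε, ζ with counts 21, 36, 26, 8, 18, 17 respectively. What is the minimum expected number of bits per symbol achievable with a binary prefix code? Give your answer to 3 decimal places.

2.508 bits/symbol

Probabilities are the counts divided by 126.
Repeatedly combine the two least-probable nodes; the expected code length is the sum of the merged weights.
merge 4/63 + 17/126 → 25/126
merge 1/7 + 1/6 → 13/42
merge 25/126 + 13/63 → 17/42
merge 2/7 + 13/42 → 25/42
merge 17/42 + 25/42 → 1
L = 25/126 + 13/42 + 17/42 + 25/42 + 1 = 158/63 ≈ 2.508 bits/symbol.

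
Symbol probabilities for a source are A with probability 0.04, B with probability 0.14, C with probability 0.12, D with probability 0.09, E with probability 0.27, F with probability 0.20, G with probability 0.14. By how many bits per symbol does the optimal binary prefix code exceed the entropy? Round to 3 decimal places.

Entropy H = −Σ p log₂ p ≈ 2.6341 bits.
Huffman merges: 1/25+9/100→13/100; 3/25+13/100→1/4; 7/50+7/50→7/25; 1/5+1/4→9/20; 27/100+7/25→11/20; 9/20+11/20→1. L = 133/50 ≈ 2.6600.
L − H = 2.6600 − 2.6341 = 0.026 bits.

0.026 bits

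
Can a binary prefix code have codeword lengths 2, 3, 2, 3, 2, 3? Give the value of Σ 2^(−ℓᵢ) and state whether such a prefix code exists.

With common denominator 2^3 = 8: Σ 2^(−ℓᵢ) = 2/8 + 1/8 + 2/8 + 1/8 + 2/8 + 1/8 = 9/8 = 1.125.
Kraft's inequality requires Σ ≤ 1; here Σ = 1.125 > 1, so no such prefix code exists.

1.125; no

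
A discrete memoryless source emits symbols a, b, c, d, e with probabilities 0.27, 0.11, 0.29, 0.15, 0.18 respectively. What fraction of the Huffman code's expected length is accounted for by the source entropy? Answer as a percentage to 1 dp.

Entropy H = −Σ p log₂ p ≈ 2.2341 bits.
Huffman merges: 11/100+3/20→13/50; 9/50+13/50→11/25; 27/100+29/100→14/25; 11/25+14/25→1. L = 113/50 ≈ 2.2600.
Efficiency = H/L = 2.2341/2.2600 = 98.9%.

98.9%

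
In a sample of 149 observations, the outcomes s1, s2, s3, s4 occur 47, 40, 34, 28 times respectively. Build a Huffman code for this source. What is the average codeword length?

Probabilities are the counts divided by 149.
Repeatedly combine the two least-probable nodes; the expected code length is the sum of the merged weights.
merge 28/149 + 34/149 → 62/149
merge 40/149 + 47/149 → 87/149
merge 62/149 + 87/149 → 1
L = 62/149 + 87/149 + 1 = 2 bits/symbol.

2 bits/symbol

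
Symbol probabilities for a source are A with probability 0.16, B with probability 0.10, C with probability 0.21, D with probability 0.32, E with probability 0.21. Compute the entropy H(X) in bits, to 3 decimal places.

2.227 bits

H = −Σ pᵢ log₂ pᵢ.
−0.16·log₂(0.16) = 0.4230
−0.10·log₂(0.10) = 0.3322
−0.21·log₂(0.21) = 0.4728
−0.32·log₂(0.32) = 0.5260
−0.21·log₂(0.21) = 0.4728
Sum ≈ 2.2269 → 2.227 bits.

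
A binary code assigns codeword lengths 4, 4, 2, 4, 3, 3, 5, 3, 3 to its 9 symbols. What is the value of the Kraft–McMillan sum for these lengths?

0.96875

With common denominator 2^5 = 32: Σ 2^(−ℓᵢ) = 2/32 + 2/32 + 8/32 + 2/32 + 4/32 + 4/32 + 1/32 + 4/32 + 4/32 = 31/32 = 0.96875.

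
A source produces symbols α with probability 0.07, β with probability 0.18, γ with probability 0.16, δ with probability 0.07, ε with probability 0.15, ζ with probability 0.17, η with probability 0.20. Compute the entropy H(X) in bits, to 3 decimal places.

H = −Σ pᵢ log₂ pᵢ.
−0.07·log₂(0.07) = 0.2686
−0.18·log₂(0.18) = 0.4453
−0.16·log₂(0.16) = 0.4230
−0.07·log₂(0.07) = 0.2686
−0.15·log₂(0.15) = 0.4105
−0.17·log₂(0.17) = 0.4346
−0.20·log₂(0.20) = 0.4644
Sum ≈ 2.7150 → 2.715 bits.

2.715 bits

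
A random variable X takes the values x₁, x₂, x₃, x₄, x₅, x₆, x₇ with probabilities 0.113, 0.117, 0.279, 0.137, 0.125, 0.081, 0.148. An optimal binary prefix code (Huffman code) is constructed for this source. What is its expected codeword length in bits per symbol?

2.721 bits/symbol

Repeatedly combine the two least-probable nodes; the expected code length is the sum of the merged weights.
merge 81/1000 + 113/1000 → 97/500
merge 117/1000 + 1/8 → 121/500
merge 137/1000 + 37/250 → 57/200
merge 97/500 + 121/500 → 109/250
merge 279/1000 + 57/200 → 141/250
merge 109/250 + 141/250 → 1
L = 97/500 + 121/500 + 57/200 + 109/250 + 141/250 + 1 = 2721/1000 = 2.721 bits/symbol.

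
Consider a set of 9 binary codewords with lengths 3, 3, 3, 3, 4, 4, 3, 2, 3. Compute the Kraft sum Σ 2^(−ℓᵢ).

1.125

With common denominator 2^4 = 16: Σ 2^(−ℓᵢ) = 2/16 + 2/16 + 2/16 + 2/16 + 1/16 + 1/16 + 2/16 + 4/16 + 2/16 = 18/16 = 1.125.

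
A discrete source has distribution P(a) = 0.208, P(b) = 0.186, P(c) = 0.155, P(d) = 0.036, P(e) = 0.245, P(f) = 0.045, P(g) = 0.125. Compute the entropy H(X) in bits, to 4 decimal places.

2.5856 bits

H = −Σ pᵢ log₂ pᵢ.
−0.208·log₂(0.208) = 0.4712
−0.186·log₂(0.186) = 0.4514
−0.155·log₂(0.155) = 0.4169
−0.036·log₂(0.036) = 0.1727
−0.245·log₂(0.245) = 0.4971
−0.045·log₂(0.045) = 0.2013
−0.125·log₂(0.125) = 0.3750
Sum ≈ 2.5856 → 2.5856 bits.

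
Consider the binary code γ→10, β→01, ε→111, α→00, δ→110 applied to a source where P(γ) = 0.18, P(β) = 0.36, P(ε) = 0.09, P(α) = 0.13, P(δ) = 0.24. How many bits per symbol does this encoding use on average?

2.33 bits/symbol

L̄ = Σ pᵢ·ℓᵢ = 0.18·2 + 0.36·2 + 0.09·3 + 0.13·2 + 0.24·3 = 2.33 bits/symbol.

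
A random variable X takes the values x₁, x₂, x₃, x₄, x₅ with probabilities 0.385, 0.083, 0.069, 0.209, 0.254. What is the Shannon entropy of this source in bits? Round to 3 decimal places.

2.069 bits

H = −Σ pᵢ log₂ pᵢ.
−0.385·log₂(0.385) = 0.5302
−0.083·log₂(0.083) = 0.2980
−0.069·log₂(0.069) = 0.2662
−0.209·log₂(0.209) = 0.4720
−0.254·log₂(0.254) = 0.5022
Sum ≈ 2.0685 → 2.069 bits.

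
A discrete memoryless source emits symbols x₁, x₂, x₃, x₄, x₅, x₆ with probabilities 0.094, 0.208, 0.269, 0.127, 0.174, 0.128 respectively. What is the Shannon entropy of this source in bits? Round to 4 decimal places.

2.4981 bits

H = −Σ pᵢ log₂ pᵢ.
−0.094·log₂(0.094) = 0.3207
−0.208·log₂(0.208) = 0.4712
−0.269·log₂(0.269) = 0.5096
−0.127·log₂(0.127) = 0.3781
−0.174·log₂(0.174) = 0.4390
−0.128·log₂(0.128) = 0.3796
Sum ≈ 2.4981 → 2.4981 bits.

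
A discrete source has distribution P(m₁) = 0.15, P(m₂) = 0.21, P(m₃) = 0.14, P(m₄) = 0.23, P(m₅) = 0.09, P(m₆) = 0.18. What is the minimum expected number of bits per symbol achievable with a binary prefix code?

Repeatedly combine the two least-probable nodes; the expected code length is the sum of the merged weights.
merge 9/100 + 7/50 → 23/100
merge 3/20 + 9/50 → 33/100
merge 21/100 + 23/100 → 11/25
merge 23/100 + 33/100 → 14/25
merge 11/25 + 14/25 → 1
L = 23/100 + 33/100 + 11/25 + 14/25 + 1 = 64/25 = 2.56 bits/symbol.

2.56 bits/symbol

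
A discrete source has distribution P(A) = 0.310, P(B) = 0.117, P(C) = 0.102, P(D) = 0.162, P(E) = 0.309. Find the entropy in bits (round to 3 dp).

H = −Σ pᵢ log₂ pᵢ.
−0.310·log₂(0.310) = 0.5238
−0.117·log₂(0.117) = 0.3622
−0.102·log₂(0.102) = 0.3359
−0.162·log₂(0.162) = 0.4254
−0.309·log₂(0.309) = 0.5235
Sum ≈ 2.1708 → 2.171 bits.

2.171 bits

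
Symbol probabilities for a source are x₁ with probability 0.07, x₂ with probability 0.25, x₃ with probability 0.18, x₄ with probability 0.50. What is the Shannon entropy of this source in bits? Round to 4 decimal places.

1.7139 bits

H = −Σ pᵢ log₂ pᵢ.
−0.07·log₂(0.07) = 0.2686
−0.25·log₂(0.25) = 0.5000
−0.18·log₂(0.18) = 0.4453
−0.50·log₂(0.50) = 0.5000
Sum ≈ 1.7139 → 1.7139 bits.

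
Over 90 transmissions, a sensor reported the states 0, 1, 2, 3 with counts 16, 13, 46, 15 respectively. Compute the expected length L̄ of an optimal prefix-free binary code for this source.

1.8 bits/symbol

Probabilities are the counts divided by 90.
Repeatedly combine the two least-probable nodes; the expected code length is the sum of the merged weights.
merge 13/90 + 1/6 → 14/45
merge 8/45 + 14/45 → 22/45
merge 22/45 + 23/45 → 1
L = 14/45 + 22/45 + 1 = 9/5 = 1.8 bits/symbol.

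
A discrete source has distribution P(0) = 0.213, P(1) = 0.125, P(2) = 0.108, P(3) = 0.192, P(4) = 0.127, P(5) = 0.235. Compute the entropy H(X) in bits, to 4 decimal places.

H = −Σ pᵢ log₂ pᵢ.
−0.213·log₂(0.213) = 0.4752
−0.125·log₂(0.125) = 0.3750
−0.108·log₂(0.108) = 0.3468
−0.192·log₂(0.192) = 0.4571
−0.127·log₂(0.127) = 0.3781
−0.235·log₂(0.235) = 0.4910
Sum ≈ 2.5232 → 2.5232 bits.

2.5232 bits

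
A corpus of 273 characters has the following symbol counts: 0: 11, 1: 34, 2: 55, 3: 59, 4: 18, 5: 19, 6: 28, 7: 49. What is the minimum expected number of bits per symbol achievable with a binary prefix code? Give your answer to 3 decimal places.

Probabilities are the counts divided by 273.
Repeatedly combine the two least-probable nodes; the expected code length is the sum of the merged weights.
merge 11/273 + 6/91 → 29/273
merge 19/273 + 4/39 → 47/273
merge 29/273 + 34/273 → 3/13
merge 47/273 + 7/39 → 32/91
merge 55/273 + 59/273 → 38/91
merge 3/13 + 32/91 → 53/91
merge 38/91 + 53/91 → 1
L = 29/273 + 47/273 + 3/13 + 32/91 + 38/91 + 53/91 + 1 = 781/273 ≈ 2.861 bits/symbol.

2.861 bits/symbol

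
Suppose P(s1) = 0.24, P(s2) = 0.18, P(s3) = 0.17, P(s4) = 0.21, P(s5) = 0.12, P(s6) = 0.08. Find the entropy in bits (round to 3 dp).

H = −Σ pᵢ log₂ pᵢ.
−0.24·log₂(0.24) = 0.4941
−0.18·log₂(0.18) = 0.4453
−0.17·log₂(0.17) = 0.4346
−0.21·log₂(0.21) = 0.4728
−0.12·log₂(0.12) = 0.3671
−0.08·log₂(0.08) = 0.2915
Sum ≈ 2.5054 → 2.505 bits.

2.505 bits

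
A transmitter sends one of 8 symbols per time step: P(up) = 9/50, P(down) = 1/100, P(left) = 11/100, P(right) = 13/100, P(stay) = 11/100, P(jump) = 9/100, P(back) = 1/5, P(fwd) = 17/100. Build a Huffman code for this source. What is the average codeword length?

Repeatedly combine the two least-probable nodes; the expected code length is the sum of the merged weights.
merge 1/100 + 9/100 → 1/10
merge 1/10 + 11/100 → 21/100
merge 11/100 + 13/100 → 6/25
merge 17/100 + 9/50 → 7/20
merge 1/5 + 21/100 → 41/100
merge 6/25 + 7/20 → 59/100
merge 41/100 + 59/100 → 1
L = 1/10 + 21/100 + 6/25 + 7/20 + 41/100 + 59/100 + 1 = 29/10 = 2.9 bits/symbol.

2.9 bits/symbol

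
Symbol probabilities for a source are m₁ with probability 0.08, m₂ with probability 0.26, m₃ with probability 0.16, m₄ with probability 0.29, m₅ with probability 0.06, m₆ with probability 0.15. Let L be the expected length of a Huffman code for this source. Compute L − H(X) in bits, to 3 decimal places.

0.038 bits

Entropy H = −Σ p log₂ p ≈ 2.3918 bits.
Huffman merges: 3/50+2/25→7/50; 7/50+3/20→29/100; 4/25+13/50→21/50; 29/100+29/100→29/50; 21/50+29/50→1. L = 243/100 ≈ 2.4300.
L − H = 2.4300 − 2.3918 = 0.038 bits.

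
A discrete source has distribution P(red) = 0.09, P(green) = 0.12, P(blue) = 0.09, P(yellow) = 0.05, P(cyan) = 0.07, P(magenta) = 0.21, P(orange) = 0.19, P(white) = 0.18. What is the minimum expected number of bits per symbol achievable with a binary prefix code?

Repeatedly combine the two least-probable nodes; the expected code length is the sum of the merged weights.
merge 1/20 + 7/100 → 3/25
merge 9/100 + 9/100 → 9/50
merge 3/25 + 3/25 → 6/25
merge 9/50 + 9/50 → 9/25
merge 19/100 + 21/100 → 2/5
merge 6/25 + 9/25 → 3/5
merge 2/5 + 3/5 → 1
L = 3/25 + 9/50 + 6/25 + 9/25 + 2/5 + 3/5 + 1 = 29/10 = 2.9 bits/symbol.

2.9 bits/symbol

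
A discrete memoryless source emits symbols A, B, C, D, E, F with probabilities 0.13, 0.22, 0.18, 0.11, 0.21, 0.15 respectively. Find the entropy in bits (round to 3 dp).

2.542 bits

H = −Σ pᵢ log₂ pᵢ.
−0.13·log₂(0.13) = 0.3826
−0.22·log₂(0.22) = 0.4806
−0.18·log₂(0.18) = 0.4453
−0.11·log₂(0.11) = 0.3503
−0.21·log₂(0.21) = 0.4728
−0.15·log₂(0.15) = 0.4105
Sum ≈ 2.5422 → 2.542 bits.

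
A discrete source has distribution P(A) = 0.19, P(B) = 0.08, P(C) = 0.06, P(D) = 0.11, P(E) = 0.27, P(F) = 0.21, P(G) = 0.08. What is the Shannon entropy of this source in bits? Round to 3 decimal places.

H = −Σ pᵢ log₂ pᵢ.
−0.19·log₂(0.19) = 0.4552
−0.08·log₂(0.08) = 0.2915
−0.06·log₂(0.06) = 0.2435
−0.11·log₂(0.11) = 0.3503
−0.27·log₂(0.27) = 0.5100
−0.21·log₂(0.21) = 0.4728
−0.08·log₂(0.08) = 0.2915
Sum ≈ 2.6149 → 2.615 bits.

2.615 bits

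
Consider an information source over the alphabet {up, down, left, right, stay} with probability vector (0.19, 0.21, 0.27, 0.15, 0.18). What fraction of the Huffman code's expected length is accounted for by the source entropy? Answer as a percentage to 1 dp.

98.5%

Entropy H = −Σ p log₂ p ≈ 2.2939 bits.
Huffman merges: 3/20+9/50→33/100; 19/100+21/100→2/5; 27/100+33/100→3/5; 2/5+3/5→1. L = 233/100 ≈ 2.3300.
Efficiency = H/L = 2.2939/2.3300 = 98.5%.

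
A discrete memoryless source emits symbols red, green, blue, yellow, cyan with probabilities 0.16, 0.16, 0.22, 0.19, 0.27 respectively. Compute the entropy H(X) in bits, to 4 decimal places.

H = −Σ pᵢ log₂ pᵢ.
−0.16·log₂(0.16) = 0.4230
−0.16·log₂(0.16) = 0.4230
−0.22·log₂(0.22) = 0.4806
−0.19·log₂(0.19) = 0.4552
−0.27·log₂(0.27) = 0.5100
Sum ≈ 2.2919 → 2.2919 bits.

2.2919 bits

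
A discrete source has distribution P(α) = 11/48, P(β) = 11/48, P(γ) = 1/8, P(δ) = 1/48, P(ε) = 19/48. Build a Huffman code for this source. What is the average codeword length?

Repeatedly combine the two least-probable nodes; the expected code length is the sum of the merged weights.
merge 1/48 + 1/8 → 7/48
merge 7/48 + 11/48 → 3/8
merge 11/48 + 3/8 → 29/48
merge 19/48 + 29/48 → 1
L = 7/48 + 3/8 + 29/48 + 1 = 17/8 = 2.125 bits/symbol.

2.125 bits/symbol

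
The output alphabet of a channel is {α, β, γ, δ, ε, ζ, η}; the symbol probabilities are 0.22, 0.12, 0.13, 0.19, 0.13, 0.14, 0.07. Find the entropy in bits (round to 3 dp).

H = −Σ pᵢ log₂ pᵢ.
−0.22·log₂(0.22) = 0.4806
−0.12·log₂(0.12) = 0.3671
−0.13·log₂(0.13) = 0.3826
−0.19·log₂(0.19) = 0.4552
−0.13·log₂(0.13) = 0.3826
−0.14·log₂(0.14) = 0.3971
−0.07·log₂(0.07) = 0.2686
Sum ≈ 2.7338 → 2.734 bits.

2.734 bits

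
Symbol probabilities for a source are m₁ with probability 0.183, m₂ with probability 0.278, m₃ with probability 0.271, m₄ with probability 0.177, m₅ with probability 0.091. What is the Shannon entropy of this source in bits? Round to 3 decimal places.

H = −Σ pᵢ log₂ pᵢ.
−0.183·log₂(0.183) = 0.4484
−0.278·log₂(0.278) = 0.5134
−0.271·log₂(0.271) = 0.5105
−0.177·log₂(0.177) = 0.4422
−0.091·log₂(0.091) = 0.3147
Sum ≈ 2.2291 → 2.229 bits.

2.229 bits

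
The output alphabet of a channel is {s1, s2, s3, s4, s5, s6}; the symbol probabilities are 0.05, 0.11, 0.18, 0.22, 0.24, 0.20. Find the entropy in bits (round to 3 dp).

2.451 bits

H = −Σ pᵢ log₂ pᵢ.
−0.05·log₂(0.05) = 0.2161
−0.11·log₂(0.11) = 0.3503
−0.18·log₂(0.18) = 0.4453
−0.22·log₂(0.22) = 0.4806
−0.24·log₂(0.24) = 0.4941
−0.20·log₂(0.20) = 0.4644
Sum ≈ 2.4508 → 2.451 bits.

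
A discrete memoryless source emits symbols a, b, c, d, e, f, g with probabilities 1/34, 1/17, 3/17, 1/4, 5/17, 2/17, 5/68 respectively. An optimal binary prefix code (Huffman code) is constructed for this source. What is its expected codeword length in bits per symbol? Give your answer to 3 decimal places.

2.529 bits/symbol

Repeatedly combine the two least-probable nodes; the expected code length is the sum of the merged weights.
merge 1/34 + 1/17 → 3/34
merge 5/68 + 3/34 → 11/68
merge 2/17 + 11/68 → 19/68
merge 3/17 + 1/4 → 29/68
merge 19/68 + 5/17 → 39/68
merge 29/68 + 39/68 → 1
L = 3/34 + 11/68 + 19/68 + 29/68 + 39/68 + 1 = 43/17 ≈ 2.529 bits/symbol.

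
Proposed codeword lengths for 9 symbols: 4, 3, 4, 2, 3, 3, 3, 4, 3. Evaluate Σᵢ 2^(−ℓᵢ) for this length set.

1.0625

With common denominator 2^4 = 16: Σ 2^(−ℓᵢ) = 1/16 + 2/16 + 1/16 + 4/16 + 2/16 + 2/16 + 2/16 + 1/16 + 2/16 = 17/16 = 1.0625.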